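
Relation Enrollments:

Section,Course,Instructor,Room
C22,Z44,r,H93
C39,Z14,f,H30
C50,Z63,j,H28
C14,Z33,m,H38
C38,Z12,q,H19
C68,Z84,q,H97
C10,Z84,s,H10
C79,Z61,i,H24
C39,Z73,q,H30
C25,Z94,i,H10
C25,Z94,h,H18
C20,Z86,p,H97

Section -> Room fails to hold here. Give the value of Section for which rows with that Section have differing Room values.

C25

Section=C22: 1 row → Room = H93 ✓
Section=C39: 2 rows → Room = H30, H30 ✓
Section=C50: 1 row → Room = H28 ✓
Section=C14: 1 row → Room = H38 ✓
Section=C38: 1 row → Room = H19 ✓
Section=C68: 1 row → Room = H97 ✓
Section=C10: 1 row → Room = H10 ✓
Section=C79: 1 row → Room = H24 ✓
Section=C25: 2 rows → Room takes values {H10, H18} — violation
Section=C20: 1 row → Room = H97 ✓
The only Section value with inconsistent Room is Section=C25.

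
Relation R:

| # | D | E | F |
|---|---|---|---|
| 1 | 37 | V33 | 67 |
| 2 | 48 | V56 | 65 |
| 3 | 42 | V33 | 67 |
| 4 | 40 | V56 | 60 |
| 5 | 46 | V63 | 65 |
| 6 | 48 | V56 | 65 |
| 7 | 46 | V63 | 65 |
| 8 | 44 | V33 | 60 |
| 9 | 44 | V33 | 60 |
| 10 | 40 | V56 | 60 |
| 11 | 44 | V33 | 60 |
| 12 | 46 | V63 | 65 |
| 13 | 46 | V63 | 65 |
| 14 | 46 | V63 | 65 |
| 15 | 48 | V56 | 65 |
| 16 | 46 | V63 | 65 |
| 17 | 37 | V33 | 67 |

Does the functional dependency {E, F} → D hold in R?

(E=V33, F=67): rows 1, 3, 17 → D takes values {37, 42} — violation
(E=V56, F=65): rows 2, 6, 15 → D = 48, 48, 48 ✓
(E=V56, F=60): rows 4, 10 → D = 40, 40 ✓
(E=V63, F=65): rows 5, 7, 12, 13, 14, 16 → D = 46, 46, 46, 46, 46, 46 ✓
(E=V33, F=60): rows 8, 9, 11 → D = 44, 44, 44 ✓
Two rows agree on {E, F} but differ on D, so {E, F} → D does not hold.

No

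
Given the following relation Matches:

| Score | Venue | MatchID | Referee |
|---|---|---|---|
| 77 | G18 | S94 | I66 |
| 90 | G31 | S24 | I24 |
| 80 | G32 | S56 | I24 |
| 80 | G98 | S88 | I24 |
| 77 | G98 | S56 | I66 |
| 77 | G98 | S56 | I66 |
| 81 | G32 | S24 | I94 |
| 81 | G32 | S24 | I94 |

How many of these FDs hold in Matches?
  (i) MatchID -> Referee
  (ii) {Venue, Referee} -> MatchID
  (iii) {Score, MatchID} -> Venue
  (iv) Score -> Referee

(i) MatchID -> Referee: MatchID=S24: 3 rows → Referee takes values {I24, I94} — violation; MatchID=S56: 3 rows → Referee takes values {I24, I66} — violation — fails.
(ii) {Venue, Referee} -> MatchID: every LHS value maps to a single RHS value — holds.
(iii) {Score, MatchID} -> Venue: every LHS value maps to a single RHS value — holds.
(iv) Score -> Referee: every LHS value maps to a single RHS value — holds.
3 of the 4 dependencies hold.

3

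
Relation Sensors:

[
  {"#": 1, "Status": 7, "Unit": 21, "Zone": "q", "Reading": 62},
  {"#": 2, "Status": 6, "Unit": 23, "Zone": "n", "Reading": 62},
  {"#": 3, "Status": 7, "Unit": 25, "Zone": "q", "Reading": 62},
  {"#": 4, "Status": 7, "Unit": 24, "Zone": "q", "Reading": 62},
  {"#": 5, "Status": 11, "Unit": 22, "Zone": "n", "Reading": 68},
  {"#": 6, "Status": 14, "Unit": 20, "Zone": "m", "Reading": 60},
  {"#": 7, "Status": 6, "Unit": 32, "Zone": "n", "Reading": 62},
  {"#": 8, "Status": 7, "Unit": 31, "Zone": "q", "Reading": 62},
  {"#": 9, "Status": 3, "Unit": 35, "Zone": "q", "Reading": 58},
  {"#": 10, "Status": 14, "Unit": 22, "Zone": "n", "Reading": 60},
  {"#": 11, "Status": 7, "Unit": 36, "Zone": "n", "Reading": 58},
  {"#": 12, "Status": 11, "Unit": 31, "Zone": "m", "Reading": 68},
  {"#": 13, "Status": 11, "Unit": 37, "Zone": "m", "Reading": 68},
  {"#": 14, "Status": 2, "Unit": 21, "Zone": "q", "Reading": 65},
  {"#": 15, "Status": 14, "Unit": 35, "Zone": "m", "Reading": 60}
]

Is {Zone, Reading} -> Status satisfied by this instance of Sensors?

(Zone=q, Reading=62): rows 1, 3, 4, 8 → Status = 7, 7, 7, 7 ✓
(Zone=n, Reading=62): rows 2, 7 → Status = 6, 6 ✓
(Zone=n, Reading=68): row 5 → Status = 11 ✓
(Zone=m, Reading=60): rows 6, 15 → Status = 14, 14 ✓
(Zone=q, Reading=58): row 9 → Status = 3 ✓
(Zone=n, Reading=60): row 10 → Status = 14 ✓
(Zone=n, Reading=58): row 11 → Status = 7 ✓
(Zone=m, Reading=68): rows 12, 13 → Status = 11, 11 ✓
(Zone=q, Reading=65): row 14 → Status = 2 ✓
Every {Zone, Reading} value is associated with a single Status value, so {Zone, Reading} -> Status holds.

Yes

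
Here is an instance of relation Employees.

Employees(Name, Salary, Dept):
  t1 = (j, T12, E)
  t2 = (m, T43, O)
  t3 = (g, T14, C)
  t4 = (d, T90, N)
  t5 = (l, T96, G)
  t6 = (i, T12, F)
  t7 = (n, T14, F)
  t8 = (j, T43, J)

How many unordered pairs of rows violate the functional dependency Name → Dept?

Name=j: violating pairs (1,8) — 1 pair.

1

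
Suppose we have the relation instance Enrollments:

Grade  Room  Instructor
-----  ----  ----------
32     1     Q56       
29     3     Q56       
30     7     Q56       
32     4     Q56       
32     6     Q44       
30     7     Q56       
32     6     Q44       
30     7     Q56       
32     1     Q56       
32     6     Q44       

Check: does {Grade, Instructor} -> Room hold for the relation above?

No

(Grade=32, Instructor=Q56): 3 rows → Room takes values {1, 4} — violation
(Grade=29, Instructor=Q56): 1 row → Room = 3 ✓
(Grade=30, Instructor=Q56): 3 rows → Room = 7, 7, 7 ✓
(Grade=32, Instructor=Q44): 3 rows → Room = 6, 6, 6 ✓
Two rows agree on {Grade, Instructor} but differ on Room, so {Grade, Instructor} -> Room does not hold.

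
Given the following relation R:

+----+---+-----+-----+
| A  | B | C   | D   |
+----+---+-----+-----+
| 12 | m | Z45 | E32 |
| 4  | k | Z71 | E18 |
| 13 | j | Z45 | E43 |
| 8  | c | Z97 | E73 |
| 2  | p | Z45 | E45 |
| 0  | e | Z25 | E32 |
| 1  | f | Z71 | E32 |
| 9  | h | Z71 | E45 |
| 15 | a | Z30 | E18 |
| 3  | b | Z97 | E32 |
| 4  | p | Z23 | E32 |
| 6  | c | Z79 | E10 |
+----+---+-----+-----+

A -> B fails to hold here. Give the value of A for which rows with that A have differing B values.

4

A=12: 1 row → B = m ✓
A=4: 2 rows → B takes values {k, p} — violation
A=13: 1 row → B = j ✓
A=8: 1 row → B = c ✓
A=2: 1 row → B = p ✓
A=0: 1 row → B = e ✓
A=1: 1 row → B = f ✓
A=9: 1 row → B = h ✓
A=15: 1 row → B = a ✓
A=3: 1 row → B = b ✓
A=6: 1 row → B = c ✓
The only A value with inconsistent B is A=4.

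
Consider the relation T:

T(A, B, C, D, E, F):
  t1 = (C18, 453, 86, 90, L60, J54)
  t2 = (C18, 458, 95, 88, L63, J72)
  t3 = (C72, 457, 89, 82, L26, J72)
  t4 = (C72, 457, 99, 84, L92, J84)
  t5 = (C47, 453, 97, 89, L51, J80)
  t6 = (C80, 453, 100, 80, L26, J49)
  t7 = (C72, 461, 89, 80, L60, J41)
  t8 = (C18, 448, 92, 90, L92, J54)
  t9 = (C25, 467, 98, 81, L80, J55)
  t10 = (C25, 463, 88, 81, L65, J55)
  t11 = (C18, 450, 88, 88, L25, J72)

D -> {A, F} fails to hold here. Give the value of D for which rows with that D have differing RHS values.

80

D=90: rows 1, 8 → {A,F} = (C18, J54), (C18, J54) ✓
D=88: rows 2, 11 → {A,F} = (C18, J72), (C18, J72) ✓
D=82: row 3 → {A,F} = (C72, J72) ✓
D=84: row 4 → {A,F} = (C72, J84) ✓
D=89: row 5 → {A,F} = (C47, J80) ✓
D=80: rows 6, 7 → {A,F} takes values {(C80, J49), (C72, J41)} — violation
D=81: rows 9, 10 → {A,F} = (C25, J55), (C25, J55) ✓
The only D value with inconsistent RHS is D=80.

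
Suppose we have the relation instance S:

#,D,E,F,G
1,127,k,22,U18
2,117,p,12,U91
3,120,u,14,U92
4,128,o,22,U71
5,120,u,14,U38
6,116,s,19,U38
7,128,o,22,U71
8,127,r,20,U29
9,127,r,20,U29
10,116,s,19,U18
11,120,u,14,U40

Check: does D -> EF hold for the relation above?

No

D=127: rows 1, 8, 9 → {E,F} takes values {(k, 22), (r, 20)} — violation
D=117: row 2 → {E,F} = (p, 12) ✓
D=120: rows 3, 5, 11 → {E,F} = (u, 14), (u, 14), (u, 14) ✓
D=128: rows 4, 7 → {E,F} = (o, 22), (o, 22) ✓
D=116: rows 6, 10 → {E,F} = (s, 19), (s, 19) ✓
Two rows agree on D but differ on EF, so D -> EF does not hold.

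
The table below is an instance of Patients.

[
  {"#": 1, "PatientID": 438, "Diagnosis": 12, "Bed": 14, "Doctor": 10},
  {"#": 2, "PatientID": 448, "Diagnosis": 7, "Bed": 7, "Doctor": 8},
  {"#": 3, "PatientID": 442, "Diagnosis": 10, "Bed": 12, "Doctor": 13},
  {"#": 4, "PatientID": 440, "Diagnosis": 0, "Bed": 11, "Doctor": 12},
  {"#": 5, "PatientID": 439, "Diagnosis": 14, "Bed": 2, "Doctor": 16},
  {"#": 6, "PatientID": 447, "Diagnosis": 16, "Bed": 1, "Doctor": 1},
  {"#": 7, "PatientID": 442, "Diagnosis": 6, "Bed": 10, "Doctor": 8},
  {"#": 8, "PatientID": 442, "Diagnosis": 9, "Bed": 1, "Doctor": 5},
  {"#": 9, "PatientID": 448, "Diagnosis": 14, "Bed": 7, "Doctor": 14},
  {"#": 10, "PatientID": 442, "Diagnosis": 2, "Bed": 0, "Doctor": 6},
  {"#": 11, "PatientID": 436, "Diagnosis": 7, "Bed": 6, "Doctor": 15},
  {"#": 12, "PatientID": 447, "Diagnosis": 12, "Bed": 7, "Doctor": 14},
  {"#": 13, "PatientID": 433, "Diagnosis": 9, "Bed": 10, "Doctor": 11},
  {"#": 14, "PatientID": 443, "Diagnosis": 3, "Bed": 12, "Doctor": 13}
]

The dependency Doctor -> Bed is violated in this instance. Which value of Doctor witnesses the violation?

8

Doctor=10: row 1 → Bed = 14 ✓
Doctor=8: rows 2, 7 → Bed takes values {7, 10} — violation
Doctor=13: rows 3, 14 → Bed = 12, 12 ✓
Doctor=12: row 4 → Bed = 11 ✓
Doctor=16: row 5 → Bed = 2 ✓
Doctor=1: row 6 → Bed = 1 ✓
Doctor=5: row 8 → Bed = 1 ✓
Doctor=14: rows 9, 12 → Bed = 7, 7 ✓
Doctor=6: row 10 → Bed = 0 ✓
Doctor=15: row 11 → Bed = 6 ✓
Doctor=11: row 13 → Bed = 10 ✓
The only Doctor value with inconsistent Bed is Doctor=8.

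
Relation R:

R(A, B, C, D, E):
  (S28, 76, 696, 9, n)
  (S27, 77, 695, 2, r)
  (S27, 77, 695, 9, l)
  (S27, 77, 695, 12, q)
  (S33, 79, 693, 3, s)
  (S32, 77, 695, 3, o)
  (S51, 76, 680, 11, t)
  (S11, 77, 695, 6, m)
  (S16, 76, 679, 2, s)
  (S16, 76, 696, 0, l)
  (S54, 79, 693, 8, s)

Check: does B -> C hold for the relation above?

No

B=76: 4 rows → C takes values {696, 680, 679} — violation
B=77: 5 rows → C = 695, 695, 695, 695, 695 ✓
B=79: 2 rows → C = 693, 693 ✓
Two rows agree on B but differ on C, so B -> C does not hold.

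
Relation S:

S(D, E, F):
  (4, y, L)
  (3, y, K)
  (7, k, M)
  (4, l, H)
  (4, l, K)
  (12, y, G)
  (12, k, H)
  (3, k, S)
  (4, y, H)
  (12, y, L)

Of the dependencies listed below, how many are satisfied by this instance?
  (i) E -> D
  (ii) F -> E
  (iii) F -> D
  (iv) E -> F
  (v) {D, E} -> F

0

(i) E -> D: E=y: 5 rows → D takes values {4, 3, 12} — violation; E=k: 3 rows → D takes values {7, 12, 3} — violation — fails.
(ii) F -> E: F=K: 2 rows → E takes values {y, l} — violation; F=H: 3 rows → E takes values {l, k, y} — violation — fails.
(iii) F -> D: F=L: 2 rows → D takes values {4, 12} — violation; F=K: 2 rows → D takes values {3, 4} — violation; F=H: 3 rows → D takes values {4, 12} — violation — fails.
(iv) E -> F: E=y: 5 rows → F takes values {L, K, G, H} — violation; E=k: 3 rows → F takes values {M, H, S} — violation; E=l: 2 rows → F takes values {H, K} — violation — fails.
(v) {D, E} -> F: (D=4, E=y): 2 rows → F takes values {L, H} — violation; (D=4, E=l): 2 rows → F takes values {H, K} — violation; (D=12, E=y): 2 rows → F takes values {G, L} — violation — fails.
None of the 5 dependencies hold.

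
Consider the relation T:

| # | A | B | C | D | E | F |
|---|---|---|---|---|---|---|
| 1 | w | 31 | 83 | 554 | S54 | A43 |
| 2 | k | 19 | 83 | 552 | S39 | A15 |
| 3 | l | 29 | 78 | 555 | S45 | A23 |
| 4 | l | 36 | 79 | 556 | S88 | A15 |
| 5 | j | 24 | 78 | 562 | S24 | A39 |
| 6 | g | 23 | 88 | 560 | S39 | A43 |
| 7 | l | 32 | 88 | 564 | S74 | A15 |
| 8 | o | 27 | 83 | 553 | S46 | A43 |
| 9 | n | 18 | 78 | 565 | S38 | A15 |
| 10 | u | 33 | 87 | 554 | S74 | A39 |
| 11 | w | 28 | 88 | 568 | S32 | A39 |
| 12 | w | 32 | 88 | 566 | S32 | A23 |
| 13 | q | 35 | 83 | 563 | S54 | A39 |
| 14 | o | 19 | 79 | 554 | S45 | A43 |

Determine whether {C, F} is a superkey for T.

No

Rows 1 and 8 have the same {C, F} value (C=83, F=A43) but are distinct tuples, so {C, F} does not determine every attribute — not a superkey.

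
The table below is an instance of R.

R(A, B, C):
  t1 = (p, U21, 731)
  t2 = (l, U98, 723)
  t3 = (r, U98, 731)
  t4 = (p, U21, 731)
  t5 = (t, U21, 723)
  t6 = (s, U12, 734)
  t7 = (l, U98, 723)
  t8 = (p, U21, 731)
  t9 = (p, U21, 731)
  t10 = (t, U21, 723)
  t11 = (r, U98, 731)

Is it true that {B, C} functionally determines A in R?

(B=U21, C=731): rows 1, 4, 8, 9 → A = p, p, p, p ✓
(B=U98, C=723): rows 2, 7 → A = l, l ✓
(B=U98, C=731): rows 3, 11 → A = r, r ✓
(B=U21, C=723): rows 5, 10 → A = t, t ✓
(B=U12, C=734): row 6 → A = s ✓
Every {B, C} value is associated with a single A value, so {B, C} → A holds.

Yes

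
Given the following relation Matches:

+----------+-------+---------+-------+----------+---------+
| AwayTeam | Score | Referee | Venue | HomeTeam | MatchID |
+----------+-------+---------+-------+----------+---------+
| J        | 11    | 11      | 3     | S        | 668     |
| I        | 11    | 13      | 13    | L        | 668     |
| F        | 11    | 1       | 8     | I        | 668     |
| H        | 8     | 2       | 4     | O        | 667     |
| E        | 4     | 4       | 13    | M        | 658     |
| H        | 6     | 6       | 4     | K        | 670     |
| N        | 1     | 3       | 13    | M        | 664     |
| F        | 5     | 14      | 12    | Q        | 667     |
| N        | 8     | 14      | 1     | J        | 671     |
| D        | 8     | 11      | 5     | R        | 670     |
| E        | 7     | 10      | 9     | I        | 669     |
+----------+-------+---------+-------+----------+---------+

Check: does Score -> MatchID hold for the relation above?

Score=11: 3 rows → MatchID = 668, 668, 668 ✓
Score=8: 3 rows → MatchID takes values {667, 671, 670} — violation
Score=4: 1 row → MatchID = 658 ✓
Score=6: 1 row → MatchID = 670 ✓
Score=1: 1 row → MatchID = 664 ✓
Score=5: 1 row → MatchID = 667 ✓
Score=7: 1 row → MatchID = 669 ✓
Two rows agree on Score but differ on MatchID, so Score -> MatchID does not hold.

No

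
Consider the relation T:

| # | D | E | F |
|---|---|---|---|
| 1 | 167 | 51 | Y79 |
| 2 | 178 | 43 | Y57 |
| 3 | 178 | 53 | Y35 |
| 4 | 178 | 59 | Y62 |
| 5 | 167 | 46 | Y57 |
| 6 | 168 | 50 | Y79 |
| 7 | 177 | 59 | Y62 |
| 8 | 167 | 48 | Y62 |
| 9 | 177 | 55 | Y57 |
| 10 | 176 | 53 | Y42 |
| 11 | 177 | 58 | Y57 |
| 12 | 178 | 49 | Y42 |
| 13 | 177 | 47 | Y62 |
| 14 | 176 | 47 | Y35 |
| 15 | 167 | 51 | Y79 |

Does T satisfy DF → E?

(D=167, F=Y79): rows 1, 15 → E = 51, 51 ✓
(D=178, F=Y57): row 2 → E = 43 ✓
(D=178, F=Y35): row 3 → E = 53 ✓
(D=178, F=Y62): row 4 → E = 59 ✓
(D=167, F=Y57): row 5 → E = 46 ✓
(D=168, F=Y79): row 6 → E = 50 ✓
(D=177, F=Y62): rows 7, 13 → E takes values {59, 47} — violation
(D=167, F=Y62): row 8 → E = 48 ✓
(D=177, F=Y57): rows 9, 11 → E takes values {55, 58} — violation
(D=176, F=Y42): row 10 → E = 53 ✓
(D=178, F=Y42): row 12 → E = 49 ✓
(D=176, F=Y35): row 14 → E = 47 ✓
Two rows agree on DF but differ on E, so DF → E does not hold.

No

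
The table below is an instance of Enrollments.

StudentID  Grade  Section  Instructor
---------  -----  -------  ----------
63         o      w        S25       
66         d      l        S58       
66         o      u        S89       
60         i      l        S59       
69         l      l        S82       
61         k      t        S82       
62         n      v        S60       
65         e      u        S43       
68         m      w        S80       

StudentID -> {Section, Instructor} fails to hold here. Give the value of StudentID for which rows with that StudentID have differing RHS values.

StudentID=63: 1 row → {Section,Instructor} = (w, S25) ✓
StudentID=66: 2 rows → {Section,Instructor} takes values {(l, S58), (u, S89)} — violation
StudentID=60: 1 row → {Section,Instructor} = (l, S59) ✓
StudentID=69: 1 row → {Section,Instructor} = (l, S82) ✓
StudentID=61: 1 row → {Section,Instructor} = (t, S82) ✓
StudentID=62: 1 row → {Section,Instructor} = (v, S60) ✓
StudentID=65: 1 row → {Section,Instructor} = (u, S43) ✓
StudentID=68: 1 row → {Section,Instructor} = (w, S80) ✓
The only StudentID value with inconsistent RHS is StudentID=66.

66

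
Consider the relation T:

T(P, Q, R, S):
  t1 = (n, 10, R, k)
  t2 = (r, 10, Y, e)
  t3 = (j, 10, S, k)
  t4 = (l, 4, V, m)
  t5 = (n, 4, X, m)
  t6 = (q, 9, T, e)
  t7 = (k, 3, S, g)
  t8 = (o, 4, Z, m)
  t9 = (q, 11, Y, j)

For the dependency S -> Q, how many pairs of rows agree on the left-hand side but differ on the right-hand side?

1

S=k: all 2 rows agree on Q — 0 pairs.
S=e: violating pairs (2,6) — 1 pair.
S=m: all 3 rows agree on Q — 0 pairs.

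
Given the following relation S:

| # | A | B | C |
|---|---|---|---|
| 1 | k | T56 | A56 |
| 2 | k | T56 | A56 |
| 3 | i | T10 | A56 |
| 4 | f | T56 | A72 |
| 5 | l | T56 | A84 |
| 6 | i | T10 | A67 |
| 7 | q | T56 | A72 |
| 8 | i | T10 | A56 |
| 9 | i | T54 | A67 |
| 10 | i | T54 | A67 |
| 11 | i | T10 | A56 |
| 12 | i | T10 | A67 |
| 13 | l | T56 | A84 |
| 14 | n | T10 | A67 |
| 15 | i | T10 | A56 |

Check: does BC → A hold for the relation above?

No

(B=T56, C=A56): rows 1, 2 → A = k, k ✓
(B=T10, C=A56): rows 3, 8, 11, 15 → A = i, i, i, i ✓
(B=T56, C=A72): rows 4, 7 → A takes values {f, q} — violation
(B=T56, C=A84): rows 5, 13 → A = l, l ✓
(B=T10, C=A67): rows 6, 12, 14 → A takes values {i, n} — violation
(B=T54, C=A67): rows 9, 10 → A = i, i ✓
Two rows agree on BC but differ on A, so BC → A does not hold.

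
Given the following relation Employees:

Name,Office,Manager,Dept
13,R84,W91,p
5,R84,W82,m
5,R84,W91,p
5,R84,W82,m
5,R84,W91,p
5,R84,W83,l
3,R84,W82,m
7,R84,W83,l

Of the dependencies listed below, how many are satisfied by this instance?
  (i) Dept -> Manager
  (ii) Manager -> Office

(i) Dept -> Manager: every LHS value maps to a single RHS value — holds.
(ii) Manager -> Office: every LHS value maps to a single RHS value — holds.
2 of the 2 dependencies hold.

2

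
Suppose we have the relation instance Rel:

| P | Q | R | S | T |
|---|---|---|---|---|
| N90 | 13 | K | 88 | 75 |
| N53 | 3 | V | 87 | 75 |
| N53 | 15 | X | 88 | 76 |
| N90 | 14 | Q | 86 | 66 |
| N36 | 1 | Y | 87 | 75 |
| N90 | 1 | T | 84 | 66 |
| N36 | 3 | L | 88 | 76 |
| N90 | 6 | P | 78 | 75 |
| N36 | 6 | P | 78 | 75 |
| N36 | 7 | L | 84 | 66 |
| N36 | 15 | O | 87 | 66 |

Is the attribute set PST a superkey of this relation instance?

All 11 rows have distinct PST values, so PST → (all attributes) holds and PST is a superkey.

Yes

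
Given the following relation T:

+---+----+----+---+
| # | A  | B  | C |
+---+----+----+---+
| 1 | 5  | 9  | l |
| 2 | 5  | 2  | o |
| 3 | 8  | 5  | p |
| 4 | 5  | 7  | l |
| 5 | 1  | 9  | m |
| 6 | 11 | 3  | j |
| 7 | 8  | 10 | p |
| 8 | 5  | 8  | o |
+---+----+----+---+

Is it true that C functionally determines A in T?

Yes

C=l: rows 1, 4 → A = 5, 5 ✓
C=o: rows 2, 8 → A = 5, 5 ✓
C=p: rows 3, 7 → A = 8, 8 ✓
C=m: row 5 → A = 1 ✓
C=j: row 6 → A = 11 ✓
Every C value is associated with a single A value, so C -> A holds.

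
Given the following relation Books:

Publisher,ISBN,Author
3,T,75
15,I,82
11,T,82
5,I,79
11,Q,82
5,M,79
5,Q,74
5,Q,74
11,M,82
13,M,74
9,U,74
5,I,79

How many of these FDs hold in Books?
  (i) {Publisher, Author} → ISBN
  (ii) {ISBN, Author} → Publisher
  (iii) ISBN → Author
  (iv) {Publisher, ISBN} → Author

2

(i) {Publisher, Author} → ISBN: (Publisher=11, Author=82): 3 rows → ISBN takes values {T, Q, M} — violation; (Publisher=5, Author=79): 3 rows → ISBN takes values {I, M} — violation — fails.
(ii) {ISBN, Author} → Publisher: every LHS value maps to a single RHS value — holds.
(iii) ISBN → Author: ISBN=T: 2 rows → Author takes values {75, 82} — violation; ISBN=I: 3 rows → Author takes values {82, 79} — violation; ISBN=Q: 3 rows → Author takes values {82, 74} — violation; ISBN=M: 3 rows → Author takes values {79, 82, 74} — violation — fails.
(iv) {Publisher, ISBN} → Author: every LHS value maps to a single RHS value — holds.
2 of the 4 dependencies hold.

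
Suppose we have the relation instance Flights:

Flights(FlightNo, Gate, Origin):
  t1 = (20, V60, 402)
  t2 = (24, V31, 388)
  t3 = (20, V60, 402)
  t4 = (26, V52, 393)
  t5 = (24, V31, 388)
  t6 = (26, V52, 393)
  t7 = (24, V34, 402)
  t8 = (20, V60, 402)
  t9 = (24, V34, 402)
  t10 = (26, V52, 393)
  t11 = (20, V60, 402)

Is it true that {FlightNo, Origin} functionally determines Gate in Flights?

(FlightNo=20, Origin=402): rows 1, 3, 8, 11 → Gate = V60, V60, V60, V60 ✓
(FlightNo=24, Origin=388): rows 2, 5 → Gate = V31, V31 ✓
(FlightNo=26, Origin=393): rows 4, 6, 10 → Gate = V52, V52, V52 ✓
(FlightNo=24, Origin=402): rows 7, 9 → Gate = V34, V34 ✓
Every {FlightNo, Origin} value is associated with a single Gate value, so {FlightNo, Origin} -> Gate holds.

Yes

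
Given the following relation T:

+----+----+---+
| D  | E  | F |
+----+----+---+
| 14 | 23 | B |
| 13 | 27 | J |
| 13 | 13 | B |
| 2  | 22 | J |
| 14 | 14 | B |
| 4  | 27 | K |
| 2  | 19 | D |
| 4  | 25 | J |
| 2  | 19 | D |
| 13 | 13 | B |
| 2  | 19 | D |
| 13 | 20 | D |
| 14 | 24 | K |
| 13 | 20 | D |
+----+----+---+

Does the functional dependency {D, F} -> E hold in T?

(D=14, F=B): 2 rows → E takes values {23, 14} — violation
(D=13, F=J): 1 row → E = 27 ✓
(D=13, F=B): 2 rows → E = 13, 13 ✓
(D=2, F=J): 1 row → E = 22 ✓
(D=4, F=K): 1 row → E = 27 ✓
(D=2, F=D): 3 rows → E = 19, 19, 19 ✓
(D=4, F=J): 1 row → E = 25 ✓
(D=13, F=D): 2 rows → E = 20, 20 ✓
(D=14, F=K): 1 row → E = 24 ✓
Two rows agree on {D, F} but differ on E, so {D, F} -> E does not hold.

No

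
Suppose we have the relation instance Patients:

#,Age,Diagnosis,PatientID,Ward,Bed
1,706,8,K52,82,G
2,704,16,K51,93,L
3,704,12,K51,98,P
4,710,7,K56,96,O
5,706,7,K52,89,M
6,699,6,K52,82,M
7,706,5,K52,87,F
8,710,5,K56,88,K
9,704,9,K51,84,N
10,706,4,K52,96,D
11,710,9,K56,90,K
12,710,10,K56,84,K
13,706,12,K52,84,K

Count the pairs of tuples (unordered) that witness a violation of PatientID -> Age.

PatientID=K52: violating pairs (1,6), (5,6), (6,7), (6,10), (6,13) — 5 pairs.
PatientID=K51: all 3 rows agree on Age — 0 pairs.
PatientID=K56: all 4 rows agree on Age — 0 pairs.

5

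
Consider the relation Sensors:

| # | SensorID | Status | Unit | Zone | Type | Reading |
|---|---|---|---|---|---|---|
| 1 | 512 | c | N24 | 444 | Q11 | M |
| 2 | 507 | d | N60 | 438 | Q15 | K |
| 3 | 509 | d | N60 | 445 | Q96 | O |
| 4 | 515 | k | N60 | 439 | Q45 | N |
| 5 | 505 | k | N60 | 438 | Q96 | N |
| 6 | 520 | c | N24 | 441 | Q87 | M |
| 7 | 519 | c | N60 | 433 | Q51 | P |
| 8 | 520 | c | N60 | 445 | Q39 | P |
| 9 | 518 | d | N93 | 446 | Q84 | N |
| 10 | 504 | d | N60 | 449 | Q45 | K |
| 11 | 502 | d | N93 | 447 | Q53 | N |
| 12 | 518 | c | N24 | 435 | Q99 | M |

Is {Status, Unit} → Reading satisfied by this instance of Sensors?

No

(Status=c, Unit=N24): rows 1, 6, 12 → Reading = M, M, M ✓
(Status=d, Unit=N60): rows 2, 3, 10 → Reading takes values {K, O} — violation
(Status=k, Unit=N60): rows 4, 5 → Reading = N, N ✓
(Status=c, Unit=N60): rows 7, 8 → Reading = P, P ✓
(Status=d, Unit=N93): rows 9, 11 → Reading = N, N ✓
Two rows agree on {Status, Unit} but differ on Reading, so {Status, Unit} → Reading does not hold.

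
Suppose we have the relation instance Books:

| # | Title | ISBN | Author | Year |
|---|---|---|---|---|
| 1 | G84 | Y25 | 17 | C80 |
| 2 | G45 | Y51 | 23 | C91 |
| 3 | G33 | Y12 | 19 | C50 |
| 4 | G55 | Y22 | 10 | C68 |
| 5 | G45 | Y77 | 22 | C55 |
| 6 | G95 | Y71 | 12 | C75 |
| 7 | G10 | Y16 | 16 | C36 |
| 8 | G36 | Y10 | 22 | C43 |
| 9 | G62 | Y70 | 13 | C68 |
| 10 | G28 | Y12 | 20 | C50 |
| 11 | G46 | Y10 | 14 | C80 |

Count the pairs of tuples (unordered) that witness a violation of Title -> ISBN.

Title=G45: violating pairs (2,5) — 1 pair.

1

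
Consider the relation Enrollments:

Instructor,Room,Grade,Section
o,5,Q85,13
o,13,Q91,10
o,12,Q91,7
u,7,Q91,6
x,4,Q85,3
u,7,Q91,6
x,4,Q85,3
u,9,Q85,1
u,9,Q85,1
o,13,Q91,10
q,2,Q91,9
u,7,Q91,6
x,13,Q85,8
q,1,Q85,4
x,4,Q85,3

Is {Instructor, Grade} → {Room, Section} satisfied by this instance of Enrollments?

No

(Instructor=o, Grade=Q85): 1 row → {Room,Section} = (5, 13) ✓
(Instructor=o, Grade=Q91): 3 rows → {Room,Section} takes values {(13, 10), (12, 7)} — violation
(Instructor=u, Grade=Q91): 3 rows → {Room,Section} = (7, 6), (7, 6), (7, 6) ✓
(Instructor=x, Grade=Q85): 4 rows → {Room,Section} takes values {(4, 3), (13, 8)} — violation
(Instructor=u, Grade=Q85): 2 rows → {Room,Section} = (9, 1), (9, 1) ✓
(Instructor=q, Grade=Q91): 1 row → {Room,Section} = (2, 9) ✓
(Instructor=q, Grade=Q85): 1 row → {Room,Section} = (1, 4) ✓
Two rows agree on {Instructor, Grade} but differ on {Room, Section}, so {Instructor, Grade} → {Room, Section} does not hold.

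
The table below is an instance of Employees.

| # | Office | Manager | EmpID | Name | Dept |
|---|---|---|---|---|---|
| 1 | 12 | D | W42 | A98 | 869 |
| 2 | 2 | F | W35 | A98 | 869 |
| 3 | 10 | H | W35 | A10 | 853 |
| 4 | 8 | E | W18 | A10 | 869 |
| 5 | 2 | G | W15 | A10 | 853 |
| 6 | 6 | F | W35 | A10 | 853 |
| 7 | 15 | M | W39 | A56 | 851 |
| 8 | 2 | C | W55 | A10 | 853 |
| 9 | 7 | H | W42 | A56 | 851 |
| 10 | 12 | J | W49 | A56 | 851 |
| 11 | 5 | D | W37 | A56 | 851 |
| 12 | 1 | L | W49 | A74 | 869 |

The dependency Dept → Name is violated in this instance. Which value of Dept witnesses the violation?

869

Dept=869: rows 1, 2, 4, 12 → Name takes values {A98, A10, A74} — violation
Dept=853: rows 3, 5, 6, 8 → Name = A10, A10, A10, A10 ✓
Dept=851: rows 7, 9, 10, 11 → Name = A56, A56, A56, A56 ✓
The only Dept value with inconsistent Name is Dept=869.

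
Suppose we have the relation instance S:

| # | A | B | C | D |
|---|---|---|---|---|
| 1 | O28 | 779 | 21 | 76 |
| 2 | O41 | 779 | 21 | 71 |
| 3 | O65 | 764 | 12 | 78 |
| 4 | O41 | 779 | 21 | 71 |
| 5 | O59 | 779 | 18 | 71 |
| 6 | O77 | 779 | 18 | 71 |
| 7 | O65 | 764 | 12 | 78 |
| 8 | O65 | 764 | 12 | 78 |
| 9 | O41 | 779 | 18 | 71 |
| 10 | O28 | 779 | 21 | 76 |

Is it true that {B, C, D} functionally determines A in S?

No

(B=779, C=21, D=76): rows 1, 10 → A = O28, O28 ✓
(B=779, C=21, D=71): rows 2, 4 → A = O41, O41 ✓
(B=764, C=12, D=78): rows 3, 7, 8 → A = O65, O65, O65 ✓
(B=779, C=18, D=71): rows 5, 6, 9 → A takes values {O59, O77, O41} — violation
Two rows agree on {B, C, D} but differ on A, so {B, C, D} -> A does not hold.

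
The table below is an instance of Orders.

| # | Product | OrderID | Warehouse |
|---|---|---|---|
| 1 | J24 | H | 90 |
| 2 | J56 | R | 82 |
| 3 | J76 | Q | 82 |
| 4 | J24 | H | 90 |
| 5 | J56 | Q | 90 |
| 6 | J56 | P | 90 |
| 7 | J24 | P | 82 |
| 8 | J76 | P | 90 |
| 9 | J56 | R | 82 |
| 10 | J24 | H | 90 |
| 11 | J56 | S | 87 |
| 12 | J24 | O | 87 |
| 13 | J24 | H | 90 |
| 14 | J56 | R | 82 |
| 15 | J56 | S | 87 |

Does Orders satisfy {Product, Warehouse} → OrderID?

(Product=J24, Warehouse=90): rows 1, 4, 10, 13 → OrderID = H, H, H, H ✓
(Product=J56, Warehouse=82): rows 2, 9, 14 → OrderID = R, R, R ✓
(Product=J76, Warehouse=82): row 3 → OrderID = Q ✓
(Product=J56, Warehouse=90): rows 5, 6 → OrderID takes values {Q, P} — violation
(Product=J24, Warehouse=82): row 7 → OrderID = P ✓
(Product=J76, Warehouse=90): row 8 → OrderID = P ✓
(Product=J56, Warehouse=87): rows 11, 15 → OrderID = S, S ✓
(Product=J24, Warehouse=87): row 12 → OrderID = O ✓
Two rows agree on {Product, Warehouse} but differ on OrderID, so {Product, Warehouse} → OrderID does not hold.

No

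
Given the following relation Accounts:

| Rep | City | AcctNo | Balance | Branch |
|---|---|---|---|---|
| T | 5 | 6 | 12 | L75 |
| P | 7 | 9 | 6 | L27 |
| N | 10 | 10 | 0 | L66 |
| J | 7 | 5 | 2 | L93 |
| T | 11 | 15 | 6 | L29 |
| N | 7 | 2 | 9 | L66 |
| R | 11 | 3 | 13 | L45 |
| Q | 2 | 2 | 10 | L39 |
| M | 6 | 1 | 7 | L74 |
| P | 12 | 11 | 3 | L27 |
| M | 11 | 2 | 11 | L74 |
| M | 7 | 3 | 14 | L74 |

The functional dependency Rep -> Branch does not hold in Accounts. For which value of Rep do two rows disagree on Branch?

T

Rep=T: 2 rows → Branch takes values {L75, L29} — violation
Rep=P: 2 rows → Branch = L27, L27 ✓
Rep=N: 2 rows → Branch = L66, L66 ✓
Rep=J: 1 row → Branch = L93 ✓
Rep=R: 1 row → Branch = L45 ✓
Rep=Q: 1 row → Branch = L39 ✓
Rep=M: 3 rows → Branch = L74, L74, L74 ✓
The only Rep value with inconsistent Branch is Rep=T.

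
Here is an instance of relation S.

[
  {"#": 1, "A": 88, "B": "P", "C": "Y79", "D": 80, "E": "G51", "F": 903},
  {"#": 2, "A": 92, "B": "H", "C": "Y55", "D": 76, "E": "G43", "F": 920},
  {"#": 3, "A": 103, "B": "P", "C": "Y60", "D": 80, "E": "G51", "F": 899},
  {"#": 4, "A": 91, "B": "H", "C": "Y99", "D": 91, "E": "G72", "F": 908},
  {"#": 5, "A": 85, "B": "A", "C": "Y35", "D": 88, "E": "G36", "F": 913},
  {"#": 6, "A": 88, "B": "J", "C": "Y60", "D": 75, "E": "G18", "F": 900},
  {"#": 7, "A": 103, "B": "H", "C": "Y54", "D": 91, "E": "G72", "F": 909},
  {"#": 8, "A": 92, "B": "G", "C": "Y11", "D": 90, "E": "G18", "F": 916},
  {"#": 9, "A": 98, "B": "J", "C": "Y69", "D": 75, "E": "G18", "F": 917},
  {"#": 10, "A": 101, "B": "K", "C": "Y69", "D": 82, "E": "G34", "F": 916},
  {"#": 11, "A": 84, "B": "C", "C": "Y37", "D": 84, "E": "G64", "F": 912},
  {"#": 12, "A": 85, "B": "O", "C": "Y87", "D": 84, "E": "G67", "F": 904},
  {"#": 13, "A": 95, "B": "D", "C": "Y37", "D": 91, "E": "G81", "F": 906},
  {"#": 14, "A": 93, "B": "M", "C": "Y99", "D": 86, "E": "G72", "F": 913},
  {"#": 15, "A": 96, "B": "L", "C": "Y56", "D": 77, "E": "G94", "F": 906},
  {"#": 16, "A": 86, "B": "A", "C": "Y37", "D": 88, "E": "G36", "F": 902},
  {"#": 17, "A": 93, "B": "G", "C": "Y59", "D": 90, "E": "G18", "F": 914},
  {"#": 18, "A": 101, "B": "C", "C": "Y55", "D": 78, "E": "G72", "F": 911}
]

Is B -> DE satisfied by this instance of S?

B=P: rows 1, 3 → {D,E} = (80, G51), (80, G51) ✓
B=H: rows 2, 4, 7 → {D,E} takes values {(76, G43), (91, G72)} — violation
B=A: rows 5, 16 → {D,E} = (88, G36), (88, G36) ✓
B=J: rows 6, 9 → {D,E} = (75, G18), (75, G18) ✓
B=G: rows 8, 17 → {D,E} = (90, G18), (90, G18) ✓
B=K: row 10 → {D,E} = (82, G34) ✓
B=C: rows 11, 18 → {D,E} takes values {(84, G64), (78, G72)} — violation
B=O: row 12 → {D,E} = (84, G67) ✓
B=D: row 13 → {D,E} = (91, G81) ✓
B=M: row 14 → {D,E} = (86, G72) ✓
B=L: row 15 → {D,E} = (77, G94) ✓
Two rows agree on B but differ on DE, so B -> DE does not hold.

No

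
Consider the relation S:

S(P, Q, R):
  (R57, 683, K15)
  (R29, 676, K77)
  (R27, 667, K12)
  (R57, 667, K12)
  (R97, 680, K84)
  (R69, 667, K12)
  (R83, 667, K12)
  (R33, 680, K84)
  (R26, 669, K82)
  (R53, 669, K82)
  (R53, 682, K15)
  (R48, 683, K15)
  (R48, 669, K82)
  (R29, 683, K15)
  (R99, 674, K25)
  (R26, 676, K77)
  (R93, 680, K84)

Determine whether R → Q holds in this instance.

R=K15: 4 rows → Q takes values {683, 682} — violation
R=K77: 2 rows → Q = 676, 676 ✓
R=K12: 4 rows → Q = 667, 667, 667, 667 ✓
R=K84: 3 rows → Q = 680, 680, 680 ✓
R=K82: 3 rows → Q = 669, 669, 669 ✓
R=K25: 1 row → Q = 674 ✓
Two rows agree on R but differ on Q, so R → Q does not hold.

No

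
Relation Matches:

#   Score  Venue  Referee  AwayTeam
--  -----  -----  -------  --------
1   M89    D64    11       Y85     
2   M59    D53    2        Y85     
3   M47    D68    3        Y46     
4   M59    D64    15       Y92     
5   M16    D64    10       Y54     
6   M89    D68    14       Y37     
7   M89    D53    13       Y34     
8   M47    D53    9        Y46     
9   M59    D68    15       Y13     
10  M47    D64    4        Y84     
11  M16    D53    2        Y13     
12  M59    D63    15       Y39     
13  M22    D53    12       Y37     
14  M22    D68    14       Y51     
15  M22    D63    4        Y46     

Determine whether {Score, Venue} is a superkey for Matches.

Yes

All 15 rows have distinct {Score, Venue} values, so {Score, Venue} → (all attributes) holds and {Score, Venue} is a superkey.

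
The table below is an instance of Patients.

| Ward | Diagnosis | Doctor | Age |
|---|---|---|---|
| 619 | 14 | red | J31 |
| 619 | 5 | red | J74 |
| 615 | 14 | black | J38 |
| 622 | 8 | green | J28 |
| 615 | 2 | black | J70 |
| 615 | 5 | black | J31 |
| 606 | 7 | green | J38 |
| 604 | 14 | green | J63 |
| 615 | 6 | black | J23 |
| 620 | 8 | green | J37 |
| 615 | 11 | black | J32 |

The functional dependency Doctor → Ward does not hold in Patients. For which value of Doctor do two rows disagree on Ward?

Doctor=red: 2 rows → Ward = 619, 619 ✓
Doctor=black: 5 rows → Ward = 615, 615, 615, 615, 615 ✓
Doctor=green: 4 rows → Ward takes values {622, 606, 604, 620} — violation
The only Doctor value with inconsistent Ward is Doctor=green.

green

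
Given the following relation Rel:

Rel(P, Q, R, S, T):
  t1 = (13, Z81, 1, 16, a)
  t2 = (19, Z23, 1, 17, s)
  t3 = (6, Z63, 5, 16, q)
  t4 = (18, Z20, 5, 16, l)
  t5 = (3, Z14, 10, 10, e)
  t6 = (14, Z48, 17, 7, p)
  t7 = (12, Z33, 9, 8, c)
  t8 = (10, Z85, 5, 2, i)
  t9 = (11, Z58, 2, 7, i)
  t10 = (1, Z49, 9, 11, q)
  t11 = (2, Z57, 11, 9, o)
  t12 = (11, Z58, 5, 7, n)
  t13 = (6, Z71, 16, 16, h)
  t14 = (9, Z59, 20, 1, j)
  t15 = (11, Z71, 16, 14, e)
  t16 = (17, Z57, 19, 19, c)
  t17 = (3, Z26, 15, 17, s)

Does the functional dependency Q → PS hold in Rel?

Q=Z81: row 1 → {P,S} = (13, 16) ✓
Q=Z23: row 2 → {P,S} = (19, 17) ✓
Q=Z63: row 3 → {P,S} = (6, 16) ✓
Q=Z20: row 4 → {P,S} = (18, 16) ✓
Q=Z14: row 5 → {P,S} = (3, 10) ✓
Q=Z48: row 6 → {P,S} = (14, 7) ✓
Q=Z33: row 7 → {P,S} = (12, 8) ✓
Q=Z85: row 8 → {P,S} = (10, 2) ✓
Q=Z58: rows 9, 12 → {P,S} = (11, 7), (11, 7) ✓
Q=Z49: row 10 → {P,S} = (1, 11) ✓
Q=Z57: rows 11, 16 → {P,S} takes values {(2, 9), (17, 19)} — violation
Q=Z71: rows 13, 15 → {P,S} takes values {(6, 16), (11, 14)} — violation
Q=Z59: row 14 → {P,S} = (9, 1) ✓
Q=Z26: row 17 → {P,S} = (3, 17) ✓
Two rows agree on Q but differ on PS, so Q → PS does not hold.

No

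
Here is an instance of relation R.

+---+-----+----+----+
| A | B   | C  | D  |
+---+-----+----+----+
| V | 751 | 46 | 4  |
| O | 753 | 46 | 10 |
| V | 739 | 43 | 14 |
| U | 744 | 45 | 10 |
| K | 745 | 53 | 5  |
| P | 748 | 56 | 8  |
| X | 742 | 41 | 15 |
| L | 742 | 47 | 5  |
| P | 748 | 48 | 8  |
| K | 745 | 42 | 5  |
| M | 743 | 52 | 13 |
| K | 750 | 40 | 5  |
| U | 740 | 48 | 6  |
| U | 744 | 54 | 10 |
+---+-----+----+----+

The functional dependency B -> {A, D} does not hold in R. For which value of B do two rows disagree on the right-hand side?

742

B=751: 1 row → {A,D} = (V, 4) ✓
B=753: 1 row → {A,D} = (O, 10) ✓
B=739: 1 row → {A,D} = (V, 14) ✓
B=744: 2 rows → {A,D} = (U, 10), (U, 10) ✓
B=745: 2 rows → {A,D} = (K, 5), (K, 5) ✓
B=748: 2 rows → {A,D} = (P, 8), (P, 8) ✓
B=742: 2 rows → {A,D} takes values {(X, 15), (L, 5)} — violation
B=743: 1 row → {A,D} = (M, 13) ✓
B=750: 1 row → {A,D} = (K, 5) ✓
B=740: 1 row → {A,D} = (U, 6) ✓
The only B value with inconsistent RHS is B=742.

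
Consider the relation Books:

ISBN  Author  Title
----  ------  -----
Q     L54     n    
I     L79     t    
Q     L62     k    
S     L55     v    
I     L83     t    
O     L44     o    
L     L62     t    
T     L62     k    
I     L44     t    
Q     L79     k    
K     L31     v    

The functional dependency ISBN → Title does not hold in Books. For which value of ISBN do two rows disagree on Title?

Q

ISBN=Q: 3 rows → Title takes values {n, k} — violation
ISBN=I: 3 rows → Title = t, t, t ✓
ISBN=S: 1 row → Title = v ✓
ISBN=O: 1 row → Title = o ✓
ISBN=L: 1 row → Title = t ✓
ISBN=T: 1 row → Title = k ✓
ISBN=K: 1 row → Title = v ✓
The only ISBN value with inconsistent Title is ISBN=Q.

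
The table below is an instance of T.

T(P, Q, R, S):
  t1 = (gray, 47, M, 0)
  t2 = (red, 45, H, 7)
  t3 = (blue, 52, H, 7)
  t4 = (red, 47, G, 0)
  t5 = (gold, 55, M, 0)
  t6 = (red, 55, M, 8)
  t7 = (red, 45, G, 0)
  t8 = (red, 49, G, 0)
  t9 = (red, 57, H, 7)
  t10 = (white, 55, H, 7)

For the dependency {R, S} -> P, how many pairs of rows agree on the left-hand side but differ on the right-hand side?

(R=M, S=0): violating pairs (1,5) — 1 pair.
(R=H, S=7): violating pairs (2,3), (2,10), (3,9), (3,10), (9,10) — 5 pairs.
(R=G, S=0): all 3 rows agree on P — 0 pairs.

6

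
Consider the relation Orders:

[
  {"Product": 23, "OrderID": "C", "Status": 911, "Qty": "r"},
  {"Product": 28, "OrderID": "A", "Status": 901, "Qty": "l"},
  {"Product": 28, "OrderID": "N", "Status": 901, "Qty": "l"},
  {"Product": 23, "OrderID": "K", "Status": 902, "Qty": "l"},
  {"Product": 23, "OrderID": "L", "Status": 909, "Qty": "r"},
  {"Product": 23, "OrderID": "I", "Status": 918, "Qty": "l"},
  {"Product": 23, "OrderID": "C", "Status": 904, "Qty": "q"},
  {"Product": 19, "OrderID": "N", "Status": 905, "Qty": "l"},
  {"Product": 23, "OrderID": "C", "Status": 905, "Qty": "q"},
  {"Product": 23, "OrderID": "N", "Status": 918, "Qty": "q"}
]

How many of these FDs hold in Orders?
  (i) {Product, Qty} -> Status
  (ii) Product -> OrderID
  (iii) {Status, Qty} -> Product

(i) {Product, Qty} -> Status: (Product=23, Qty=r): 2 rows → Status takes values {911, 909} — violation; (Product=23, Qty=l): 2 rows → Status takes values {902, 918} — violation; (Product=23, Qty=q): 3 rows → Status takes values {904, 905, 918} — violation — fails.
(ii) Product -> OrderID: Product=23: 7 rows → OrderID takes values {C, K, L, I, N} — violation; Product=28: 2 rows → OrderID takes values {A, N} — violation — fails.
(iii) {Status, Qty} -> Product: every LHS value maps to a single RHS value — holds.
1 of the 3 dependencies holds.

1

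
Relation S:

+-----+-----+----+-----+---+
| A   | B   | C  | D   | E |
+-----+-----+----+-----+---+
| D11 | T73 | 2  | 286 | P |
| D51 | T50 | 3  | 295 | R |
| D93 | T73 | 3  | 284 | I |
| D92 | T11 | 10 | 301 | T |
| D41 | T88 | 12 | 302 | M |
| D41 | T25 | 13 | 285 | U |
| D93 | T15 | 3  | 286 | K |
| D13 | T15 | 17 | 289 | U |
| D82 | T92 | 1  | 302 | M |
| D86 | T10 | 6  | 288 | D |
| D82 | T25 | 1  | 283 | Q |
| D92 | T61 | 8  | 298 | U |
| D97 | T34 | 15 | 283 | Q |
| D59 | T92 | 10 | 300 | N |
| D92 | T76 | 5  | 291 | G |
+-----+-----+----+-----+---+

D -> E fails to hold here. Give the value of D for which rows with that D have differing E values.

286

D=286: 2 rows → E takes values {P, K} — violation
D=295: 1 row → E = R ✓
D=284: 1 row → E = I ✓
D=301: 1 row → E = T ✓
D=302: 2 rows → E = M, M ✓
D=285: 1 row → E = U ✓
D=289: 1 row → E = U ✓
D=288: 1 row → E = D ✓
D=283: 2 rows → E = Q, Q ✓
D=298: 1 row → E = U ✓
D=300: 1 row → E = N ✓
D=291: 1 row → E = G ✓
The only D value with inconsistent E is D=286.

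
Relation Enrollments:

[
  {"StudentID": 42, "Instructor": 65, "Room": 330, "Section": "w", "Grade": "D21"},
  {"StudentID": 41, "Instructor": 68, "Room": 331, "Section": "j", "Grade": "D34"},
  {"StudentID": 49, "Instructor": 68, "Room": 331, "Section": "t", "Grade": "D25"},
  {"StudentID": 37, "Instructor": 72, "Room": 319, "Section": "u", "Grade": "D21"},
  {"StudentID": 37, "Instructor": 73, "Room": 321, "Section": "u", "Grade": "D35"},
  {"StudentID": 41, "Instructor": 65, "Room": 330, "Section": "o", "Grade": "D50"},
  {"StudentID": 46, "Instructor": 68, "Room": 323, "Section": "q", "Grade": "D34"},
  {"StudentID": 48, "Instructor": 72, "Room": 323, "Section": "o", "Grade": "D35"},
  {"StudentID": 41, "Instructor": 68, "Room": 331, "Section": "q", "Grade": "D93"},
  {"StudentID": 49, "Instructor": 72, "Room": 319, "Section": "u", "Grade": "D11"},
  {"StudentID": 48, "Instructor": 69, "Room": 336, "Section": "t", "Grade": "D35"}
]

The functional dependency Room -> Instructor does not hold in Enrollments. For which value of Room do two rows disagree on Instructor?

323

Room=330: 2 rows → Instructor = 65, 65 ✓
Room=331: 3 rows → Instructor = 68, 68, 68 ✓
Room=319: 2 rows → Instructor = 72, 72 ✓
Room=321: 1 row → Instructor = 73 ✓
Room=323: 2 rows → Instructor takes values {68, 72} — violation
Room=336: 1 row → Instructor = 69 ✓
The only Room value with inconsistent Instructor is Room=323.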